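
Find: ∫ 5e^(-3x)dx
Since d/dx[e^(-3x)] = -3e^(-3x), we get -5/3 e^(-3x)+C

Answer: (-5/3)e^(-3x)+C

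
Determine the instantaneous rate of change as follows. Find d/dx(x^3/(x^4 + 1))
Quotient rule: (f/g)' = (f'g - fg')/g²
f = x^3, f' = 3x^2
g = x^4 + 1, g' = 4x^3

Answer: (3x^2·(x^4 + 1) - 4x^6)/(x^4 + 1)²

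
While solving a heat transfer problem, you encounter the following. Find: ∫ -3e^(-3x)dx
Since d/dx[e^(-3x)] = -3e^(-3x), we get 1 e^(-3x)+C

Answer: e^(-3x)+C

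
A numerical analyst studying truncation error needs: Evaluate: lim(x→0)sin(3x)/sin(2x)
sin(u) ≈ u for small u:
sin(3x)/sin(2x) ≈ 3x/(2x) = 3/2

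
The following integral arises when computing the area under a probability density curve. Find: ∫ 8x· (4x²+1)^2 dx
Let u=4x²+1, du=8x dx
∫ u^2 du=u^3/3+C

Answer: (4x²+1)^3/3+C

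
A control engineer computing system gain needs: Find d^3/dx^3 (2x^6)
Apply power rule 3 times:
d^1: 12x^5
d^2: 60x^4
d^3: 240x^3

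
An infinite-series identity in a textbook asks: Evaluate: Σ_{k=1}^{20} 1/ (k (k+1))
Partial fractions: 1/(k(k+1)) = 1/k - 1/(k+1)
Telescoping sum: 1(1-1/21) = 1·20/21

Answer: 20/21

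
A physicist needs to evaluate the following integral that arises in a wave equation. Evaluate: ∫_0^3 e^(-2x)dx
Antiderivative: (1/(-2))e^(-2x)
Evaluate: (1/(-2))(e^-6-1)

Answer: (e^-6-1)/(-2)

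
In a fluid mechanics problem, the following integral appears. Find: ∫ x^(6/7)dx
Power rule: ∫ x^(6/7) dx=x^(13/7)/(13/7) + C

Answer: (7/13)·x^(13/7) + C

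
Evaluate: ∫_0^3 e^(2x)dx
Antiderivative: (1/2)e^(2x)
Evaluate: (1/2)(e^6 - 1)

Answer: (e^6 - 1)/2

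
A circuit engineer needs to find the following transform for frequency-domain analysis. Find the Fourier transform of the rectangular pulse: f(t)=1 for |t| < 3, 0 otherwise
F(omega) = integral from -3 to 3 of e^(-j*omega*t) dt
= 2*sin(3*omega)/omega = 6*sinc(3*omega/pi)

Answer: 2*sin(3*omega)/omega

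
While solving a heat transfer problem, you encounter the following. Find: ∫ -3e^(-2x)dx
Since d/dx[e^(-2x)] = -2e^(-2x), we get 3/2 e^(-2x) + C

Answer: (3/2)e^(-2x) + C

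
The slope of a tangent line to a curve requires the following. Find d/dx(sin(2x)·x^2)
Product rule: (fg)'=f'g+fg'
f=sin(2x), f'=2·cos(2x)
g=x^2, g'=2x

Answer: 2·cos(2x)·x^2+2·sin(2x)·x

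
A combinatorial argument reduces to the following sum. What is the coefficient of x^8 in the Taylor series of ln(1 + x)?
ln(1+x) = Σ (-1)^(n+1) x^n/n
Coefficient of x^8 = (-1)^9/8 = -1/8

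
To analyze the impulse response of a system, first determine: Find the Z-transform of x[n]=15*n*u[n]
Z{n * u[n]} = z/(z-1)^2
By linearity: Z{15 * n * u[n]} = 15z/(z-1)^2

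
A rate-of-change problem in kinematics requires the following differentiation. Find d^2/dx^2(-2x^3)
Apply power rule 2 times:
d^1: -6x^2
d^2: -12x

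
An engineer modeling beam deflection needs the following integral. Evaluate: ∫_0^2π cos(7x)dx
Antiderivative: sin(7x)/7
Evaluate at bounds: [sin(7·2π)/7] - [sin(7·0)/7]
= ((0) - (0))/7 = 0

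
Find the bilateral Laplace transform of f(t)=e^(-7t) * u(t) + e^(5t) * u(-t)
For e^(-7t)*u(t): L = 1/(s+7), Re(s) > -7
For e^(5t)*u(-t): L = -1/(s-5), Re(s) < 5
Combined: F(s) = 1/(s+7)-1/(s-5), -7 < Re(s) < 5

Answer: 1/(s+7)-1/(s-5), ROC: -7 < Re(s) < 5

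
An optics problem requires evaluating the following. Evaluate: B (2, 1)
B(x,y)=Γ(x)Γ(y)/Γ(x + y)=(x-1)!(y-1)!/(x + y-1)!
B(2,1)=1!·0!/2!=1/2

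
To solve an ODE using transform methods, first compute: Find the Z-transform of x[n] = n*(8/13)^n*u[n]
Using the property Z{n*a^n*u[n]}=az/(z-a)^2
With a=8/13: X(z)=(8/13)z/(z - 8/13)^2, |z| > 8/13

Answer: (8/13)z/(z - 8/13)^2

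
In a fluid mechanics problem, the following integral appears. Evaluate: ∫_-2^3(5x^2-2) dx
Step 1: Find antiderivative F(x) = (5/3)x^3-2x
Step 2: F(3) - F(-2) = 39 - (-28/3) = 145/3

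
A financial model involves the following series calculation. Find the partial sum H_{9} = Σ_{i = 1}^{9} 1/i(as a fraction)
H_9 = 1+1/2+1/3+...+1/9
= 7129/2520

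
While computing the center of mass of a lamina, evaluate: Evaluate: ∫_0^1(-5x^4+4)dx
Step 1: Find antiderivative F(x)=-x^5 + 4x
Step 2: F(1) - F(0)=3 - (0)=3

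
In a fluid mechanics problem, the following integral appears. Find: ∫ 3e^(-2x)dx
Since d/dx[e^(-2x)] = -2e^(-2x), we get -3/2 e^(-2x)+C

Answer: (-3/2)e^(-2x)+C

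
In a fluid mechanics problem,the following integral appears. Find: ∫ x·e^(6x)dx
Integration by parts: u=x, dv=e^(6x) dx
du=dx, v=e^(6x)/6
=x·e^(6x)/6 - ∫ e^(6x)/6 dx
=x·e^(6x)/6 - e^(6x)/36 + C

Answer: e^(6x)(x/6 - 1/36) + C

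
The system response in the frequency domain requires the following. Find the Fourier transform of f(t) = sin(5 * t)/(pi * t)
sin(W*t)/(pi*t)=(W/pi)*sinc(W*t/pi) is the impulse response of the ideal low-pass filter with cutoff W (here W=5).
Its Fourier transform is a rectangular function:
F(omega)=1 for |omega| < 5, 0 otherwise

Answer: rect(omega/10) [i.e., 1 for |omega| < 5, 0 otherwise]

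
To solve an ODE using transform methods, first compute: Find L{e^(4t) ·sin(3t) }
First shifting: L{e^(at)f(t)}=F(s-a)
L{sin(3t)}=3/(s² + 9)
Shift: 3/((s-4)² + 9)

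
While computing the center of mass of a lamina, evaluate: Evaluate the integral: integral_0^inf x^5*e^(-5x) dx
This is a Gamma integral. Substitute u=5x (du=5 dx):
integral_0^inf x^5*e^(-5x) dx=(1/5^6) integral_0^inf u^5*e^(-u) du
=Gamma(6)/5^6=5!/5^6=120/15625

Answer: 24/3125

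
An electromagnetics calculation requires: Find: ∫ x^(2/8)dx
Power rule: ∫ x^(1/4) dx = x^(5/4)/(5/4) + C

Answer: (4/5)·x^(5/4) + C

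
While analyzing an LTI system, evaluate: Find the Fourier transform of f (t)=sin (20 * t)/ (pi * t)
sin(W * t)/(pi * t) = (W/pi) * sinc(W * t/pi) is the impulse response of the ideal low-pass filter with cutoff W (here W = 20).
Its Fourier transform is a rectangular function:
F(omega) = 1 for |omega| < 20, 0 otherwise

Answer: rect(omega/40) [i.e., 1 for |omega| < 20, 0 otherwise]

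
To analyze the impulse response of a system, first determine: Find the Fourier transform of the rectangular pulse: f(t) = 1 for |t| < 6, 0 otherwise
F(omega) = integral from -6 to 6 of e^(-j*omega*t) dt
= 2*sin(6*omega)/omega = 12*sinc(6*omega/pi)

Answer: 2*sin(6*omega)/omega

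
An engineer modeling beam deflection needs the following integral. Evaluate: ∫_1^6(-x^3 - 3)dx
Step 1: Find antiderivative F(x) = (-1/4)x^4-3x
Step 2: F(6) - F(1) = -342 - (-13/4) = -1355/4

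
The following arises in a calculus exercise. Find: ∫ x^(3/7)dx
Power rule: ∫ x^(3/7) dx=x^(10/7)/(10/7)+C

Answer: (7/10)·x^(10/7)+C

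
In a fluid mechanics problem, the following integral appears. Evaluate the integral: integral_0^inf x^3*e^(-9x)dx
This is a Gamma integral. Substitute u=9x (du=9 dx):
integral_0^inf x^3 * e^(-9x) dx=(1/9^4) integral_0^inf u^3 * e^(-u) du
=Gamma(4)/9^4=3!/9^4=6/6561

Answer: 2/2187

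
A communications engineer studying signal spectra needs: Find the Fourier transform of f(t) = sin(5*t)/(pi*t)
sin(W*t)/(pi*t)=(W/pi)*sinc(W*t/pi) is the impulse response of the ideal low-pass filter with cutoff W (here W=5).
Its Fourier transform is a rectangular function:
F(omega)=1 for |omega| < 5, 0 otherwise

Answer: rect(omega/10) [i.e., 1 for |omega| < 5, 0 otherwise]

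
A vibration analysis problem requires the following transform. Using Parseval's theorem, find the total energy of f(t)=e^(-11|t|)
Parseval's theorem: E=integral |f(t)|^2 dt=(1/2pi) integral |F(omega)|^2 domega
E=integral_{-inf}^{inf} e^(-22|t|) dt=2*integral_0^inf e^(-22t) dt=2/(2*11)=1/11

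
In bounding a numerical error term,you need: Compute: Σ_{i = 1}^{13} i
Using formula: Σ i^1=n(n + 1)/2=13·14/2=91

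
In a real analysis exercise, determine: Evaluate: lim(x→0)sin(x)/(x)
L'Hôpital (0/0): lim cos(x)/1 = 1/1

Answer: 1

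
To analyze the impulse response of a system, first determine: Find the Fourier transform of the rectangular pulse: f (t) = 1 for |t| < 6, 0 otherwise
F(omega)=integral from -6 to 6 of e^(-j * omega * t) dt
=2 * sin(6 * omega)/omega=12 * sinc(6 * omega/pi)

Answer: 2 * sin(6 * omega)/omega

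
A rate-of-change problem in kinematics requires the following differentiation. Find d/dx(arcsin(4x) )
d/dx[arcsin(u)] = u'/√(1-u²), u = 4x, u' = 4

Answer: 4/√(1 - 16x²)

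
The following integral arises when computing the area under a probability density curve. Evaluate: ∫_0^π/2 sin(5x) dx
Antiderivative: -cos(5x)/5
Evaluate at bounds: [-cos(5·π/2)/5] - [-cos(5·0)/5]
= (-(0) + (1))/5 = 1/5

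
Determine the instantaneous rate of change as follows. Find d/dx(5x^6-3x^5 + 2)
Power rule: d/dx(ax^n) = n·a·x^(n-1)
Term by term: 30·x^5-15·x^4

Answer: 30x^5-15x^4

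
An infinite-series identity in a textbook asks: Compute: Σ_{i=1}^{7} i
Using formula: Σ i^1 = n(n+1)/2 = 7·8/2 = 28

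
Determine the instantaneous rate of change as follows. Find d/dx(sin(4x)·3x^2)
Product rule: (fg)'=f'g + fg'
f=sin(4x), f'=4·cos(4x)
g=3x^2, g'=6x

Answer: 12·cos(4x)·x^2 + 6·sin(4x)·x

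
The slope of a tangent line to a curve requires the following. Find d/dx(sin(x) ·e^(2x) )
Product rule: (fg)' = f'g + fg'
f = sin(x), f' = cos(x)
g = e^(2x), g' = 2·e^(2x)

Answer: cos(x)·e^(2x) + 2·sin(x)·e^(2x)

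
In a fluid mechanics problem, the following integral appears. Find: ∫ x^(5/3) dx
Power rule: ∫ x^(5/3) dx=x^(8/3)/(8/3)+C

Answer: (3/8)·x^(8/3)+C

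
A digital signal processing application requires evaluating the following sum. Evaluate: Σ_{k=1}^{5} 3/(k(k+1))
Partial fractions: 3/(k(k+1))=3/k - 3/(k+1)
Telescoping sum: 3(1-1/6)=3·5/6

Answer: 5/2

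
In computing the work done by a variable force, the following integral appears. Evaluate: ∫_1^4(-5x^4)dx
Step 1: Find antiderivative F(x) = -x^5
Step 2: F(4) - F(1) = -1024 - (-1) = -1023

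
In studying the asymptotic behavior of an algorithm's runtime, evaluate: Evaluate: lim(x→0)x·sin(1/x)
Squeeze theorem: -|x| ≤ x·sin(1/x) ≤ |x|
Since x → 0 as x → 0, by squeeze theorem the limit is 0

Answer: 0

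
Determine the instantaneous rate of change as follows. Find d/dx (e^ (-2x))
Chain rule: d/dx[e^u]=e^u · u' where u=-2x
u'=-2

Answer: -2·e^(-2x)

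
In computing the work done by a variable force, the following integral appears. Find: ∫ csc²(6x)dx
Since d/dx[-cot(6x)]=6csc²(6x), integral=-cot(6x)/6+C

Answer: (-1/6)cot(6x)+C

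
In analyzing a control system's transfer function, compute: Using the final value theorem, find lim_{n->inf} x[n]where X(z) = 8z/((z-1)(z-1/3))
Final value theorem: lim x[n]=lim_{z->1} (z-1)*X(z)
(z-1)*X(z)=8z/(z-1/3)
As z->1: 8/(1-1/3)=8/(2/3)=12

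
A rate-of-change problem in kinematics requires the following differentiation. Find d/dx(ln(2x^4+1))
Chain rule: d/dx[ln(u)] = u'/u where u = 2x^4+1
u' = 8x^3

Answer: (8x^3)/(2x^4+1)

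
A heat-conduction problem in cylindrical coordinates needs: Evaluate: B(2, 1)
B(x,y)=Γ(x)Γ(y)/Γ(x+y)=(x-1)!(y-1)!/(x+y-1)!
B(2,1)=1!·0!/2!=1/2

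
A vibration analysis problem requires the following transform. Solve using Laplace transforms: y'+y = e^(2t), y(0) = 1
Take L: sY - 1+Y = 1/(s-2)
Y(s+1) = 1/(s-2)+1
Y = 1/((s-2)(s+1))+1/(s+1)
Partial fractions: 1/((s-2)(s+1)) = (1/3)/(s-2) - (1/3)/(s+1)
So Y = (1/3)/(s-2)+(2/3)/(s+1)
Inverse Laplace transform (L^(-1){1/(s-2)} = e^(2t), L^(-1){1/(s+1)} = e^(-t)):

Answer: y(t) = (1/3)·e^(2t)+(2/3)·e^(-t)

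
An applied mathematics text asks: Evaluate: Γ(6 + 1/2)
Γ(n + 1/2) = (2n)!√π/(4^n·n!)
= 479001600√π/(4096·720) = (10395/64)·√π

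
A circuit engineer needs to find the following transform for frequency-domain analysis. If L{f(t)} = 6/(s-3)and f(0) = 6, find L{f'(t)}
L{f'(t)} = s·F(s) - f(0) = 6s/(s-3)-6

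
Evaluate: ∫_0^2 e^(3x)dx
Antiderivative: (1/3)e^(3x)
Evaluate: (1/3)(e^6 - 1)

Answer: (e^6 - 1)/3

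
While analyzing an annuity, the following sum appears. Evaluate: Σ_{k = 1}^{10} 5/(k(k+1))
Partial fractions: 5/(k(k + 1))=5/k - 5/(k + 1)
Telescoping sum: 5(1 - 1/11)=5·10/11

Answer: 50/11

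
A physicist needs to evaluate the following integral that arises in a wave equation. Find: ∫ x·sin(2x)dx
By parts: u = x, dv = sin(2x) dx
du = dx, v = -cos(2x)/2
= -x·cos(2x)/2+sin(2x)/2²+C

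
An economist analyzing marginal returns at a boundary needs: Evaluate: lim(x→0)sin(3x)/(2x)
L'Hôpital (0/0): lim 3cos(3x)/2 = 3/2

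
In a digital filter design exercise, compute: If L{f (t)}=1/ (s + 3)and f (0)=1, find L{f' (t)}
L{f'(t)} = s·F(s) - f(0) = s/(s + 3) - 1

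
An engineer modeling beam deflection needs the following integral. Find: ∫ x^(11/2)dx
Power rule: ∫ x^(11/2) dx = x^(13/2)/(13/2)+C

Answer: (2/13)·x^(13/2)+C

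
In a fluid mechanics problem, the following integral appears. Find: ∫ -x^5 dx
Using power rule: ∫ -x^5 dx=-1/6 x^6+C=(-1/6)x^6+C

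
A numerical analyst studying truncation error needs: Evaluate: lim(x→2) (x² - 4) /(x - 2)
Factor: (x² - 4) = (x-2)(x+2)
Cancel (x-2): lim(x→2) (x+2) = 4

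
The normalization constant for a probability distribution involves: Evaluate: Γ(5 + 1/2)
Γ(n+1/2) = (2n)!√π/(4^n·n!)
= 3628800√π/(1024·120) = (945/32)·√π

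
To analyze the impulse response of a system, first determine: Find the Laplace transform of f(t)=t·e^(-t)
L{t·e^(at)}=1/(s-a)²
L{t·e^(-t)}=1/(s+1)²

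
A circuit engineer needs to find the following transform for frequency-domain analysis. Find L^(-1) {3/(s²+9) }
L^(-1){w/(s² + w²)} = sin(wt)
Here w = 3

Answer: sin(3t)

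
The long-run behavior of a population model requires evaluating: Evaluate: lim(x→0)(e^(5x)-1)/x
L'Hôpital (0/0): lim 5e^(5x)/1 = 5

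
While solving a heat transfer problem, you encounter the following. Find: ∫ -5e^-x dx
Since d/dx[e^-x]=- e^-x, we get 5e^-x + C

Answer: 5e^-x + C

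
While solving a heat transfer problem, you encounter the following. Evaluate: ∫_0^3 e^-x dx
Antiderivative: -e^-x
Evaluate: -(e^-3 - 1)

Answer: (e^-3 - 1)/(-1)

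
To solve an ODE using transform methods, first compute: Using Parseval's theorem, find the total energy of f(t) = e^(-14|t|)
Parseval's theorem: E=integral |f(t)|^2 dt=(1/2pi) integral |F(omega)|^2 domega
E=integral_{-inf}^{inf} e^(-28|t|) dt=2 * integral_0^inf e^(-28t) dt=2/(2 * 14)=1/14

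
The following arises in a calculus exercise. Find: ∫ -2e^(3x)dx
Since d/dx[e^(3x)]=3e^(3x), we get -2/3 e^(3x) + C

Answer: (-2/3)e^(3x) + C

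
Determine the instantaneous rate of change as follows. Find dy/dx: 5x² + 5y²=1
Differentiate: 10x+10y·(dy/dx)=0
dy/dx=-10x/(10y)=-1·(x/y)

Answer: dy/dx=-1·(x/y)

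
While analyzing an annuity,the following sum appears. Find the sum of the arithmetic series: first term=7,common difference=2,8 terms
Last term: a_n=7+(8-1)·2=21
Sum=n(a_1+a_n)/2=8(7+21)/2=112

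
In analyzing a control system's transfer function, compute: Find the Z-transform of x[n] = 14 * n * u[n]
Z{n * u[n]} = z/(z-1)^2
By linearity: Z{14 * n * u[n]} = 14z/(z-1)^2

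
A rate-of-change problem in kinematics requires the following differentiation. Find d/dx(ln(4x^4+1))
Chain rule: d/dx[ln(u)] = u'/u where u = 4x^4+1
u' = 16x^3

Answer: (16x^3)/(4x^4+1)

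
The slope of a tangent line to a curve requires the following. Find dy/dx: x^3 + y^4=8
Differentiate: 3x^2+4y^3·(dy/dx) = 0
dy/dx = -3x^2/(4y^3)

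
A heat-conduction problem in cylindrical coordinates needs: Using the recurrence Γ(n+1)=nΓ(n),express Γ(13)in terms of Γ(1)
Γ(13) = 12Γ(12) = 12·11Γ(11) = ... = 12!·Γ(1) = 479001600·Γ(1)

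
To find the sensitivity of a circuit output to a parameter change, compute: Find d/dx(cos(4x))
Chain rule: d/dx[cos(u)] = -sin(u)·u' where u = 4x
u' = 4

Answer: -4·sin(4x)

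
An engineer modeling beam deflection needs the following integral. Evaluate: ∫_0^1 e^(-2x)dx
Antiderivative: (1/(-2))e^(-2x)
Evaluate: (1/(-2))(e^-2 - 1)

Answer: (e^-2 - 1)/(-2)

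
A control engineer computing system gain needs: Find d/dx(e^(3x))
Chain rule: d/dx[e^u]=e^u · u' where u=3x
u'=3

Answer: 3·e^(3x)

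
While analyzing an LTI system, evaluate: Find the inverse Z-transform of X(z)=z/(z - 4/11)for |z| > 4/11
Standard pair: z/(z-a) <-> a^n*u[n] for causal signals
With a=4/11: x[n]=(4/11)^n*u[n]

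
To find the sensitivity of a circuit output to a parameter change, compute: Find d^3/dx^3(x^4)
Apply power rule 3 times:
d^1: 4x^3
d^2: 12x^2
d^3: 24x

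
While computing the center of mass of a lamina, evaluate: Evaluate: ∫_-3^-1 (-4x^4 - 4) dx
Step 1: Find antiderivative F(x) = (-4/5)x^5-4x
Step 2: F(-1) - F(-3) = 24/5 - (1032/5) = -1008/5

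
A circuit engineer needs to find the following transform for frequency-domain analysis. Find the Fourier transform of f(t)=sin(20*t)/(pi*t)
sin(W * t)/(pi * t) = (W/pi) * sinc(W * t/pi) is the impulse response of the ideal low-pass filter with cutoff W (here W = 20).
Its Fourier transform is a rectangular function:
F(omega) = 1 for |omega| < 20, 0 otherwise

Answer: rect(omega/40) [i.e., 1 for |omega| < 20, 0 otherwise]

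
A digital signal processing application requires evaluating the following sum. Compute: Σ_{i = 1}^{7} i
Using formula: Σ i^1=n(n+1)/2=7·8/2=28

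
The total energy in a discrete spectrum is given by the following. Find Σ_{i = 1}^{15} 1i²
= 1·n(n + 1)(2n + 1)/6 = 1·15·16·31/6 = 1240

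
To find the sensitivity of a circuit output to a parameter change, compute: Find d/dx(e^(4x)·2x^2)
Product rule: (fg)'=f'g + fg'
f=e^(4x), f'=4·e^(4x)
g=2x^2, g'=4x

Answer: 8·e^(4x)·x^2 + 4·e^(4x)·x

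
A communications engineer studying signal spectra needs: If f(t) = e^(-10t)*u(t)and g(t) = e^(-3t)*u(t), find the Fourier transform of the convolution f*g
By the convolution theorem: F{f*g} = F(omega)*G(omega)
F(omega) = 1/(10 + j*omega), G(omega) = 1/(3 + j*omega)
F{f*g} = 1/((10 + j*omega)(3 + j*omega))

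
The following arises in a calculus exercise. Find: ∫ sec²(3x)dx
Since d/dx[tan(3x)]=3sec²(3x), integral=tan(3x)/3+C

Answer: (1/3)tan(3x)+C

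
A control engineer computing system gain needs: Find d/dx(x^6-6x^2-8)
Power rule: d/dx(ax^n) = n·a·x^(n-1)
Term by term: 6·x^5 - 12·x

Answer: 6x^5 - 12x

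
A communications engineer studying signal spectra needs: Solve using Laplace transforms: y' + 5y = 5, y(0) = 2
Take L of both sides: sY(s) - 2 + 5Y(s)=5/s
Y(s)(s + 5)=5/s + 2
Y(s)=5/(s(s + 5)) + 2/(s + 5)
Partial fractions: 5/(s(s + 5))=1/s - 1/(s + 5)
So Y(s)=1/s + 1/(s + 5)
Inverse transform (L^(-1){1/s}=1, L^(-1){1/(s + 5)}=e^(-5t)):

Answer: y(t)=1 + e^(-5t)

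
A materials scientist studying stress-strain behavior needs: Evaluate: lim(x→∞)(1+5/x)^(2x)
Rewrite as [(1+5/x)^x]^2.
lim(1+5/x)^x=e^5, so limit=(e^5)^2=e^10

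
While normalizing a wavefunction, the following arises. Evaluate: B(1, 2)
B(x,y)=Γ(x)Γ(y)/Γ(x + y)=(x-1)!(y-1)!/(x + y-1)!
B(1,2)=0!·1!/2!=1/2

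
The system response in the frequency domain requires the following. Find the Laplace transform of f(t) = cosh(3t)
L{cosh(at)}=s/(s²-a²)
L{cosh(3t)}=s/(s²-9)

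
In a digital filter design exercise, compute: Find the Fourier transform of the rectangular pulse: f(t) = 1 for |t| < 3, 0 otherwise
F(omega) = integral from -3 to 3 of e^(-j*omega*t) dt
= 2*sin(3*omega)/omega = 6*sinc(3*omega/pi)

Answer: 2*sin(3*omega)/omega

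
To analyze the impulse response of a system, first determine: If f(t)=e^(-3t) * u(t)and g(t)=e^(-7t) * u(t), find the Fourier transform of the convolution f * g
By the convolution theorem: F{f*g}=F(omega)*G(omega)
F(omega)=1/(3 + j*omega), G(omega)=1/(7 + j*omega)
F{f*g}=1/((3 + j*omega)(7 + j*omega))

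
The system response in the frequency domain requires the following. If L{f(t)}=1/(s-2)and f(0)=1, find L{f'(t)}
L{f'(t)}=s·F(s) - f(0)=s/(s-2)-1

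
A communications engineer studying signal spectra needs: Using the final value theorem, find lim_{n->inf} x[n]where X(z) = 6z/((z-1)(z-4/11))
Final value theorem: lim x[n]=lim_{z->1} (z-1) * X(z)
(z-1) * X(z)=6z/(z-4/11)
As z->1: 6/(1 - 4/11)=6/(7/11)=66/7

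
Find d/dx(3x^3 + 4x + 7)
Power rule: d/dx(ax^n) = n·a·x^(n-1)
Term by term: 9·x^2 + 4

Answer: 9x^2 + 4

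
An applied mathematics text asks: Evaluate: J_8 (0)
J_n(0)=0 for all n > 0 (Bessel function of first kind)
J_8(0)=0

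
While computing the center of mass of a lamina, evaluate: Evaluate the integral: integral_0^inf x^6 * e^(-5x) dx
This is a Gamma integral. Substitute u=5x (du=5 dx):
integral_0^inf x^6 * e^(-5x) dx=(1/5^7) integral_0^inf u^6 * e^(-u) du
=Gamma(7)/5^7=6!/5^7=720/78125

Answer: 144/15625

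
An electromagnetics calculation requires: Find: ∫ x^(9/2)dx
Power rule: ∫ x^(9/2) dx = x^(11/2)/(11/2)+C

Answer: (2/11)·x^(11/2)+C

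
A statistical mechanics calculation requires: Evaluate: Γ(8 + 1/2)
Γ(n + 1/2)=(2n)!√π/(4^n·n!)
=20922789888000√π/(65536·40320)=(2027025/256)·√π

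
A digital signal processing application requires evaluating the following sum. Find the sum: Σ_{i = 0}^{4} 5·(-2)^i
Geometric series: S = a(1 - r^n)/(1 - r)
a = 5, r = -2, n = 5
S = 5(1 + 32)/3 = 55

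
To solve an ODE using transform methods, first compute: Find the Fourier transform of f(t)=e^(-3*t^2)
The Fourier transform of a Gaussian e^(-a*t^2) is sqrt(pi/a)*e^(-omega^2/(4a)).
With a=3: F(omega)=sqrt(pi/3)*e^(-omega^2/12)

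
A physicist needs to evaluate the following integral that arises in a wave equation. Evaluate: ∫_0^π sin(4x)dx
Antiderivative: -cos(4x)/4
Evaluate at bounds: [-cos(4·π)/4] - [-cos(4·0)/4]
=(-(1) + (1))/4=0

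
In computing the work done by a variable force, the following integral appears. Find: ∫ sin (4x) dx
Using substitution u = 4x: ∫ sin(u) du/4 = -cos(u)/4+C

Answer: (-1/4)cos(4x)+C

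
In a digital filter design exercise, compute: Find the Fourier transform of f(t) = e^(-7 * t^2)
The Fourier transform of a Gaussian e^(-a*t^2) is sqrt(pi/a)*e^(-omega^2/(4a)).
With a=7: F(omega)=sqrt(pi/7)*e^(-omega^2/28)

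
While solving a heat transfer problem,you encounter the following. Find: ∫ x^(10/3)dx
Power rule: ∫ x^(10/3) dx=x^(13/3)/(13/3) + C

Answer: (3/13)·x^(13/3) + C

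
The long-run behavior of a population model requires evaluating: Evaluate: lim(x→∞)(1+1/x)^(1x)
Rewrite as [(1 + 1/x)^x]^1.
lim(1 + 1/x)^x=e^1, so limit=(e^1)^1=e^1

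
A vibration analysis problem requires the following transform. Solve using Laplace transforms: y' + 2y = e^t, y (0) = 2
Take L: sY - 2 + 2Y=1/(s-1)
Y(s + 2)=1/(s-1) + 2
Y=1/((s-1)(s + 2)) + 2/(s + 2)
Partial fractions: 1/((s-1)(s + 2))=(1/3)/(s-1) - (1/3)/(s + 2)
So Y=(1/3)/(s-1) + (5/3)/(s + 2)
Inverse Laplace transform (L^(-1){1/(s-1)}=e^t, L^(-1){1/(s + 2)}=e^(-2t)):

Answer: y(t)=(1/3)·e^t + (5/3)·e^(-2t)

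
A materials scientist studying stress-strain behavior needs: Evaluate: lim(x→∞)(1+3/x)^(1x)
Rewrite as [(1 + 3/x)^x]^1.
lim(1 + 3/x)^x = e^3, so limit = (e^3)^1 = e^3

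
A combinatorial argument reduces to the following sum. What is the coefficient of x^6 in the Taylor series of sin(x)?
sin(x) has only odd powers. Coefficient of x^6=0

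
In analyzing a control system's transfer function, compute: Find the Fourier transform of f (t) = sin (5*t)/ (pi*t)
sin(W*t)/(pi*t) = (W/pi)*sinc(W*t/pi) is the impulse response of the ideal low-pass filter with cutoff W (here W = 5).
Its Fourier transform is a rectangular function:
F(omega) = 1 for |omega| < 5, 0 otherwise

Answer: rect(omega/10) [i.e., 1 for |omega| < 5, 0 otherwise]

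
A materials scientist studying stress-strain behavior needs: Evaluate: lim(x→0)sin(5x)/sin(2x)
sin(u) ≈ u for small u:
sin(5x)/sin(2x) ≈ 5x/(2x)=5/2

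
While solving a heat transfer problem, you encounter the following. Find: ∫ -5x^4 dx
Using power rule: ∫ -5x^4 dx = -5/5 x^5+C = -x^5+C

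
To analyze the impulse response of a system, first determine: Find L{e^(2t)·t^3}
First shifting: L{e^(at)f(t)} = F(s-a)
L{t^3} = 6/s^4
Shift s → s-2: 6/(s-2)^4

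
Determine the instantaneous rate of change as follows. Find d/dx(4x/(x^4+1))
Quotient rule: (f/g)' = (f'g - fg')/g²
f = 4x, f' = 4
g = x^4+1, g' = 4x^3

Answer: (4·(x^4+1)-16x^4)/(x^4+1)²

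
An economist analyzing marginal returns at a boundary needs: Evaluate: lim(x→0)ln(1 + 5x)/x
L'Hôpital (0/0): lim 5/(1+5x) / 1 = 5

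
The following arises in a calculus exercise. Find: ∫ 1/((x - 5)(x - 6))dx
Partial fractions: 1/((x-5)(x-6)) = A/(x-5)+B/(x-6)
A = -1, B = 1
∫ [-1· 1/(x-5)+1· 1/(x-6)] dx
= (1)[ln|x-6| - ln|x-5|]+C

Answer: ln|(x-6)/(x-5)|+C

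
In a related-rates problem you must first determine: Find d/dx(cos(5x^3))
Chain rule: d/dx[cos(u)]=-sin(u)·u' where u=5x^3
u'=15x^2

Answer: -15x^2·sin(5x^3)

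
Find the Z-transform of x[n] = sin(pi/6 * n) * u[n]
Z{sin(w0 * n) * u[n]}=z * sin(w0)/(z^2 - 2z * cos(w0) + 1)
With w0=pi/6: X(z)=z * sin(pi/6)/(z^2 - 2z * cos(pi/6) + 1)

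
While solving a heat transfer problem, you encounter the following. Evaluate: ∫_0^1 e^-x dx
Antiderivative: -e^-x
Evaluate: -(e^-1-1)

Answer: (e^-1-1)/(-1)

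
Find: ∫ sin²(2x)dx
Using identity sin²(u)=(1 - cos(2u))/2:
∫ (1 - cos(4x))/2 dx=x/2 - sin(4x)/8+C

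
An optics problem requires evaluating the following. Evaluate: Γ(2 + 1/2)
Γ(n+1/2) = (2n)!√π/(4^n·n!)
= 24√π/(16·2) = (3/4)·√π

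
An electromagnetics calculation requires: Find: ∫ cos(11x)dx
Using substitution u = 11x: ∫ cos(u) du/11 = sin(u)/11 + C

Answer: (1/11)sin(11x) + C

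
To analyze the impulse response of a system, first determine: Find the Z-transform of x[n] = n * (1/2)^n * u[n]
Using the property Z{n*a^n*u[n]}=az/(z-a)^2
With a=1/2: X(z)=(1/2)z/(z - 1/2)^2, |z| > 1/2

Answer: (1/2)z/(z - 1/2)^2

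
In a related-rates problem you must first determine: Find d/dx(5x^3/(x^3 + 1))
Quotient rule: (f/g)' = (f'g - fg')/g²
f = 5x^3, f' = 15x^2
g = x^3 + 1, g' = 3x^2

Answer: (15x^2·(x^3 + 1) - 15x^5)/(x^3 + 1)²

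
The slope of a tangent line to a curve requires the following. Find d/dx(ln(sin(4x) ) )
Chain rule: d/dx[ln(u)] = u'/u where u = sin(4x)
u' = 4cos(4x)

Answer: (4cos(4x))/(sin(4x))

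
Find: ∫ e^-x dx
Since d/dx[e^-x] = - e^-x, we get -1e^-x+C

Answer: -e^-x+C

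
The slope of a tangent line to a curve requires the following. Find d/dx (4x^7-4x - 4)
Power rule: d/dx(ax^n) = n·a·x^(n-1)
Term by term: 28·x^6-4

Answer: 28x^6-4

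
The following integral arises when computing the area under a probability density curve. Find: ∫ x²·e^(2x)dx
Integration by parts twice:
First: u = x², dv = e^(2x) dx => x²e^(2x)/2 - (2/2)∫ xe^(2x) dx
Second (∫ xe^(2x) dx): xe^(2x)/2 - e^(2x)/4
Combining: e^(2x)(x²/2-2x/4+2/8)+C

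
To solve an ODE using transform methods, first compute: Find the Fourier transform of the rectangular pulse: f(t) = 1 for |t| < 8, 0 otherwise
F(omega) = integral from -8 to 8 of e^(-j*omega*t) dt
= 2*sin(8*omega)/omega = 16*sinc(8*omega/pi)

Answer: 2*sin(8*omega)/omega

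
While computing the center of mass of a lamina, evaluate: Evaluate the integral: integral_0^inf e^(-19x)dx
integral_0^inf e^(-19x) dx = [-1/19 * e^(-19x)]_0^inf
= 0 - (-1/19) = 1/19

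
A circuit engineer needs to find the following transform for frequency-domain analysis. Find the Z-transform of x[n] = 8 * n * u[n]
Z{n * u[n]}=z/(z-1)^2
By linearity: Z{8 * n * u[n]}=8z/(z-1)^2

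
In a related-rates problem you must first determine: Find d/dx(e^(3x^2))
Chain rule: d/dx[e^u] = e^u · u' where u = 3x^2
u' = 6x

Answer: 6x·e^(3x^2)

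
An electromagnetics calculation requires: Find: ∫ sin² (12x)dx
Using identity sin²(u) = (1 - cos(2u))/2:
∫ (1 - cos(24x))/2 dx = x/2 - sin(24x)/48 + C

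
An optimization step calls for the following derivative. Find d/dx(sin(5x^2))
Chain rule: d/dx[sin(u)]=cos(u)·u' where u=5x^2
u'=10x

Answer: 10x·cos(5x^2)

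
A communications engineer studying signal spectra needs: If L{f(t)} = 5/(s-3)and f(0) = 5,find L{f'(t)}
L{f'(t)} = s·F(s) - f(0) = 5s/(s-3)-5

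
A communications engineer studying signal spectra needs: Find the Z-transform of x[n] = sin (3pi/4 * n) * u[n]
Z{sin(w0*n)*u[n]} = z*sin(w0)/(z^2-2z*cos(w0)+1)
With w0 = 3pi/4: X(z) = z*sin(3pi/4)/(z^2-2z*cos(3pi/4)+1)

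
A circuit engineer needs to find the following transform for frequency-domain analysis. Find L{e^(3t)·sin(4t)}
First shifting: L{e^(at)f(t)} = F(s-a)
L{sin(4t)} = 4/(s²+16)
Shift: 4/((s-3)²+16)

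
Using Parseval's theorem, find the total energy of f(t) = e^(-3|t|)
Parseval's theorem: E=integral |f(t)|^2 dt=(1/2pi) integral |F(omega)|^2 domega
E=integral_{-inf}^{inf} e^(-6|t|) dt=2 * integral_0^inf e^(-6t) dt=2/(2 * 3)=1/3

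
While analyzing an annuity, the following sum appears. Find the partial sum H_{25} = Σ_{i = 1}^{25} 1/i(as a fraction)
H_25=1+1/2+1/3+...+1/25
=34052522467/8923714800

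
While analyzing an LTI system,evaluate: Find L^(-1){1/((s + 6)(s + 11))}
Partial fractions: 1/((s + 6)(s + 11)) = A/(s + 6) + B/(s + 11)
Cover-up: A = 1/(s + 11)|_{s = -6} = 1/5; B = 1/(s + 6)|_{s = -11} = -1/5
L^(-1) = (1/5)e^(-6t) - (1/5)e^(-11t)

Answer: (1/5)(e^(-6t) - e^(-11t))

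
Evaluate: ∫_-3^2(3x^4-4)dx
Step 1: Find antiderivative F(x)=(3/5)x^5 - 4x
Step 2: F(2) - F(-3)=56/5 - (-669/5)=145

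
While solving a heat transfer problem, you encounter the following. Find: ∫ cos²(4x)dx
Using identity cos²(u)=(1+cos(2u))/2:
∫ (1+cos(8x))/2 dx=x/2+sin(8x)/16+C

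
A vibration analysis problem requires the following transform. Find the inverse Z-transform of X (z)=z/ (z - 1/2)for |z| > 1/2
Standard pair: z/(z-a) <-> a^n * u[n] for causal signals
With a = 1/2: x[n] = (1/2)^n * u[n]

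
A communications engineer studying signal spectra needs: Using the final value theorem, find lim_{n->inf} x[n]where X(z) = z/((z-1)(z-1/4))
Final value theorem: lim x[n] = lim_{z->1} (z-1)*X(z)
(z-1)*X(z) = z/(z-1/4)
As z->1: 1/(1-1/4) = 1/(3/4) = 4/3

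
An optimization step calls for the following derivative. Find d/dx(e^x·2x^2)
Product rule: (fg)'=f'g+fg'
f=e^x, f'=e^x
g=2x^2, g'=4x

Answer: 2·e^x·x^2+4·e^x·x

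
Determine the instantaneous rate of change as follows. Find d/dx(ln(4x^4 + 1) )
Chain rule: d/dx[ln(u)]=u'/u where u=4x^4+1
u'=16x^3

Answer: (16x^3)/(4x^4+1)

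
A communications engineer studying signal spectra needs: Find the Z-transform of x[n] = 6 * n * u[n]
Z{n*u[n]}=z/(z-1)^2
By linearity: Z{6*n*u[n]}=6z/(z-1)^2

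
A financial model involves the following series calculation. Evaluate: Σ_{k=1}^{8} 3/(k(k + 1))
Partial fractions: 3/(k(k+1))=3/k - 3/(k+1)
Telescoping sum: 3(1-1/9)=3·8/9

Answer: 8/3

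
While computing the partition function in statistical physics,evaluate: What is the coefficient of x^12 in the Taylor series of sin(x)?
sin(x) has only odd powers. Coefficient of x^12 = 0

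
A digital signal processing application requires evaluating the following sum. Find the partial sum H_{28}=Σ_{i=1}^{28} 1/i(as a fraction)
H_28 = 1 + 1/2 + 1/3 + ... + 1/28
= 315404588903/80313433200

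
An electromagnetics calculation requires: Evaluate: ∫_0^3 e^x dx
Antiderivative: e^x
Evaluate: (e^3 - 1)

Answer: e^3 - 1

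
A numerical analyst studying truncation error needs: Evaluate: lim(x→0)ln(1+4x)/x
L'Hôpital (0/0): lim 4/(1+4x) / 1 = 4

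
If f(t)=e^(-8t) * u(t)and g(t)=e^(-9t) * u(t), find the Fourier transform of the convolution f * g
By the convolution theorem: F{f * g} = F(omega) * G(omega)
F(omega) = 1/(8+j * omega), G(omega) = 1/(9+j * omega)
F{f * g} = 1/((8+j * omega)(9+j * omega))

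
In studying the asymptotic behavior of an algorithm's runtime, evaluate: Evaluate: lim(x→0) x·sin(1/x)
Squeeze theorem: -|x| ≤ x·sin(1/x) ≤ |x|
Since x → 0 as x → 0, by squeeze theorem the limit is 0

Answer: 0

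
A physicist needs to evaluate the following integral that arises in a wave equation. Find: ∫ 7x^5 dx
Using power rule: ∫ 7x^5 dx=7/6 x^6+C=(7/6)x^6+C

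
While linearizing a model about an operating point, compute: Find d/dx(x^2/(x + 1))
Quotient rule: (f/g)' = (f'g - fg')/g²
f = x^2, f' = 2x
g = x+1, g' = 1

Answer: (2x·(x+1) - x^2)/(x+1)²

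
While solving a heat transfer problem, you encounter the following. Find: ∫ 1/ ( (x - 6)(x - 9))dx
Partial fractions: 1/((x-6)(x-9)) = A/(x-6)+B/(x-9)
A = -1/3, B = 1/3
∫ [-1/3· 1/(x-6)+1/3· 1/(x-9)] dx
= (1/3)[ln|x-9| - ln|x-6|]+C

Answer: (1/3)·ln|(x-9)/(x-6)|+C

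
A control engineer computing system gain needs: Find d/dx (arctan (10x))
d/dx[arctan(u)] = u'/(1+u²), u = 10x, u' = 10

Answer: 10/(1+100x²)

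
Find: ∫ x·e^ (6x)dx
Integration by parts: u=x, dv=e^(6x) dx
du=dx, v=e^(6x)/6
=x·e^(6x)/6 - ∫ e^(6x)/6 dx
=x·e^(6x)/6 - e^(6x)/36 + C

Answer: e^(6x)(x/6 - 1/36) + C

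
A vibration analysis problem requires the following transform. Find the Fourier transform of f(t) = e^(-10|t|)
Using the standard pair: F{e^(-a|t|)}=2a/(a^2+omega^2)
With a=10: F(omega)=20/(100+omega^2)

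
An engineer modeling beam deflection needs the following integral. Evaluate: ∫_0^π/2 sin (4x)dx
Antiderivative: -cos(4x)/4
Evaluate at bounds: [-cos(4·π/2)/4] - [-cos(4·0)/4]
=(-(1) + (1))/4=0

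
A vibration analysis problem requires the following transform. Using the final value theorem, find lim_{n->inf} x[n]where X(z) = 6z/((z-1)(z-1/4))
Final value theorem: lim x[n]=lim_{z->1} (z-1)*X(z)
(z-1)*X(z)=6z/(z-1/4)
As z->1: 6/(1 - 1/4)=6/(3/4)=8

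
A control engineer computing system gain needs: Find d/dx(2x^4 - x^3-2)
Power rule: d/dx(ax^n)=n·a·x^(n-1)
Term by term: 8·x^3 - 3·x^2

Answer: 8x^3 - 3x^2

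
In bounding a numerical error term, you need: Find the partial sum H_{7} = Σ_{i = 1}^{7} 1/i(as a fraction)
H_7=1 + 1/2 + 1/3 + ... + 1/7
=363/140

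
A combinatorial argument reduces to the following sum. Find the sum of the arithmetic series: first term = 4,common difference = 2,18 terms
Last term: a_n = 4+(18-1)·2 = 38
Sum = n(a_1+a_n)/2 = 18(4+38)/2 = 378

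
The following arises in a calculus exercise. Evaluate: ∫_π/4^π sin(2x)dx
Antiderivative: -cos(2x)/2
Evaluate at bounds: [-cos(2·π)/2] - [-cos(2·π/4)/2]
=(-(1)+(0))/2=-1/2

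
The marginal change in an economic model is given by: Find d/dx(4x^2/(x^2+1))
Quotient rule: (f/g)' = (f'g - fg')/g²
f = 4x^2, f' = 8x
g = x^2+1, g' = 2x

Answer: (8x·(x^2+1)-8x^3)/(x^2+1)²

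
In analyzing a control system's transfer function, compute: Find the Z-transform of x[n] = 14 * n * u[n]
Z{n * u[n]} = z/(z-1)^2
By linearity: Z{14 * n * u[n]} = 14z/(z-1)^2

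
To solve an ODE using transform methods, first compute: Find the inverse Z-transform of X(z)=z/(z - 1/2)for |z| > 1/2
Standard pair: z/(z-a) <-> a^n * u[n] for causal signals
With a = 1/2: x[n] = (1/2)^n * u[n]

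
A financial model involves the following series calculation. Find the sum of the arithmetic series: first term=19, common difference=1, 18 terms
Last term: a_n = 19+(18-1)·1 = 36
Sum = n(a_1+a_n)/2 = 18(19+36)/2 = 495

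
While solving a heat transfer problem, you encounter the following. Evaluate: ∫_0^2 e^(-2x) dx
Antiderivative: (1/(-2))e^(-2x)
Evaluate: (1/(-2))(e^-4 - 1)

Answer: (e^-4 - 1)/(-2)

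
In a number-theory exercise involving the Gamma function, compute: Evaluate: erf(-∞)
erf(-∞) = -1 (the error function is odd, so erf(-∞) = -erf(∞) = -1)

Answer: -1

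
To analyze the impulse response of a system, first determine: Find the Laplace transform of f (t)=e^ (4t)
L{e^(at)} = 1/(s-a)
L{e^(4t)} = 1/(s-4)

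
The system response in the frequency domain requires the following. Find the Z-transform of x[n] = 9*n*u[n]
Z{n * u[n]}=z/(z-1)^2
By linearity: Z{9 * n * u[n]}=9z/(z-1)^2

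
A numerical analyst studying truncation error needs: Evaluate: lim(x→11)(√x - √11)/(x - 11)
Multiply by conjugate (√x + √11)/(√x + √11):
=(x - 11)/((x - 11)(√x + √11))=1/(√x + √11)
As x → 11: 1/(2√11)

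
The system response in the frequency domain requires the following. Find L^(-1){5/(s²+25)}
L^(-1){w/(s²+w²)} = sin(wt)
Here w = 5

Answer: sin(5t)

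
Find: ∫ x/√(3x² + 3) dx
Let u = 3x² + 3, du = 6x dx
∫ (1/6)·u^(-1/2) du = √u/3 + C

Answer: √(3x² + 3)/3 + C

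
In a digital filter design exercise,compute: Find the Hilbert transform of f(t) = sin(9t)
The Hilbert transform shifts each frequency component by -pi/2.
H{sin(wt)}=-cos(wt)
With w=9: H{sin(9t)}=-cos(9t)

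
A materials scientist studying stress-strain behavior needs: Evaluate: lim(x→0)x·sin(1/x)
Squeeze theorem: -|x| ≤ x·sin(1/x) ≤ |x|
Since x → 0 as x → 0, by squeeze theorem the limit is 0

Answer: 0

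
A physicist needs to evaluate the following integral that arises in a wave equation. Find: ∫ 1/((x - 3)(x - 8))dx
Partial fractions: 1/((x-3)(x-8)) = A/(x-3) + B/(x-8)
A = -1/5, B = 1/5
∫ [-1/5· 1/(x-3) + 1/5· 1/(x-8)] dx
= (1/5)[ln|x-8| - ln|x-3|] + C

Answer: (1/5)·ln|(x-8)/(x-3)| + C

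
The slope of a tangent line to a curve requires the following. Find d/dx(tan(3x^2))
Chain rule: d/dx[tan(u)]=sec²(u)·u' where u=3x^2
u'=6x

Answer: 6x·sec²(3x^2)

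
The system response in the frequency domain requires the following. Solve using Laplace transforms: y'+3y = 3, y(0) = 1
Take L of both sides: sY(s) - 1 + 3Y(s) = 3/s
Y(s)(s + 3) = 3/s + 1
Y(s) = 3/(s(s + 3)) + 1/(s + 3)
Partial fractions: 3/(s(s + 3)) = 1/s - 1/(s + 3)
So Y(s) = 1/s
Inverse transform (L^(-1){1/s} = 1, L^(-1){1/(s + 3)} = e^(-3t)):

Answer: y(t) = 1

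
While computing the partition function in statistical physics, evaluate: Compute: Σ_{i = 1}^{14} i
Using formula: Σ i^1 = n(n + 1)/2 = 14·15/2 = 105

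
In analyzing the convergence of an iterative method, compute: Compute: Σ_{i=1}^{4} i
Using formula: Σ i^1 = n(n+1)/2 = 4·5/2 = 10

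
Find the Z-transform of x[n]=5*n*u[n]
Z{n*u[n]} = z/(z-1)^2
By linearity: Z{5*n*u[n]} = 5z/(z-1)^2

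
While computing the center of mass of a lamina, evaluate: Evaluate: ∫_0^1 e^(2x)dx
Antiderivative: (1/2)e^(2x)
Evaluate: (1/2)(e^2 - 1)

Answer: (e^2 - 1)/2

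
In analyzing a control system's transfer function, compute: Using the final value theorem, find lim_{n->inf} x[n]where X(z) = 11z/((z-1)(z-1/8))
Final value theorem: lim x[n]=lim_{z->1} (z-1)*X(z)
(z-1)*X(z)=11z/(z-1/8)
As z->1: 11/(1 - 1/8)=11/(7/8)=88/7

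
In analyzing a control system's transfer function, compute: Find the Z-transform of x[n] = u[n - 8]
Using the time-shift property: Z{u[n-8]}=z^(-8)*z/(z-1)
=z^(-7)/(z-1)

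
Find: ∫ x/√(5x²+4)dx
Let u = 5x² + 4, du = 10x dx
∫ (1/10)·u^(-1/2) du = √u/5 + C

Answer: √(5x² + 4)/5 + C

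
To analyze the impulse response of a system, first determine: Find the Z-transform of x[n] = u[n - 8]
Using the time-shift property: Z{u[n-8]}=z^(-8)*z/(z-1)
=z^(-7)/(z-1)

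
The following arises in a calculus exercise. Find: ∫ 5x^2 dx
Using power rule: ∫ 5x^2 dx=5/3 x^3 + C=(5/3)x^3 + C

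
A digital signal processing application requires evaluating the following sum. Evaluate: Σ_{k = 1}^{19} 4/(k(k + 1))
Partial fractions: 4/(k(k+1)) = 4/k - 4/(k+1)
Telescoping sum: 4(1-1/20) = 4·19/20

Answer: 19/5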